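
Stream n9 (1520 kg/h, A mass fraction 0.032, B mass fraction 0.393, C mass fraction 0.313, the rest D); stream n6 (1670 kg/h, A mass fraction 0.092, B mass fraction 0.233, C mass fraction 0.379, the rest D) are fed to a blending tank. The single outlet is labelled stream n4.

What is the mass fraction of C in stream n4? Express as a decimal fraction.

Total flow out = 1520 + 1670 = 3190 kg/h.
C in = 1520×0.313 + 1670×0.379 = 1108.7 kg/h.
C mass fraction in n4 = 1108.7/3190 = 0.348.

0.348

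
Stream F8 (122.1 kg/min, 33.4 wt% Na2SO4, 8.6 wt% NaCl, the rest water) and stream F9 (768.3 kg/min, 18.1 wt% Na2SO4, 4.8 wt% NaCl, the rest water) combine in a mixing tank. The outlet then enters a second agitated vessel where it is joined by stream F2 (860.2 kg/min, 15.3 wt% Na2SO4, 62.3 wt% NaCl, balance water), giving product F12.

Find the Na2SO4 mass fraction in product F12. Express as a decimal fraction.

Overall, product flow = 1750.6 kg/min.
Na2SO4 in = 122.1×0.334 + 768.3×0.181 + 860.2×0.153 = 311.45 kg/min.
Na2SO4 fraction in F12 = 0.1779.

0.1779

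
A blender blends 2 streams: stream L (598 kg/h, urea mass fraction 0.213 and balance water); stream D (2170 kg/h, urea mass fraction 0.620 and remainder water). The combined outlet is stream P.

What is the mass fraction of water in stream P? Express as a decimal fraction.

0.468

Total flow out = 598 + 2170 = 2768 kg/h.
water in = 598×0.787 + 2170×0.380 = 1295.2 kg/h.
water mass fraction in P = 1295.2/2768 = 0.468.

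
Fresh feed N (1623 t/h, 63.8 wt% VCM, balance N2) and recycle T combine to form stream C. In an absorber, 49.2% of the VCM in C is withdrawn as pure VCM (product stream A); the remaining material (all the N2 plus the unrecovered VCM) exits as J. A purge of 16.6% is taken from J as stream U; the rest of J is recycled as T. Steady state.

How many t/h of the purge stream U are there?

N2 enters only via N and leaves only via the purge: 1623×0.362 = 0.166×(N2 in J), and the absorber passes all N2, so N2 in C = N2 in J = 3539.3 t/h.
VCM in C: m_A = 1623×0.638 + (1−0.166)·(1−0.492)·m_A, so m_A = 1035.5/0.5763 = 1796.7 t/h.
J = (1−0.492)×1796.7 + 3539.3 = 4452 t/h.
Purge U = 0.166×4452 = 739.04 t/h.

739 t/h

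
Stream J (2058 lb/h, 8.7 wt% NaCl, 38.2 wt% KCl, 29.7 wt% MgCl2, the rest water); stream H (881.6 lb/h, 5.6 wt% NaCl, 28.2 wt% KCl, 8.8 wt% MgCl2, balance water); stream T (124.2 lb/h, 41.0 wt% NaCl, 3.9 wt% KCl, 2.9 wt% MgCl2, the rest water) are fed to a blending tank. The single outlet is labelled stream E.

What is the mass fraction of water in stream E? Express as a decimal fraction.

Total flow out = 2058 + 881.6 + 124.2 = 3063.8 lb/h.
water in = 2058×0.234 + 881.6×0.574 + 124.2×0.522 = 1052.4 lb/h.
water mass fraction in E = 1052.4/3063.8 = 0.344.

0.344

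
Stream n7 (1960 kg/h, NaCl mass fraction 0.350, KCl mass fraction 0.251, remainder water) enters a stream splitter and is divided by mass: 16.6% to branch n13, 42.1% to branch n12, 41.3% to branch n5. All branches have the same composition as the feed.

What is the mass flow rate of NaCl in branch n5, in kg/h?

Branch n5 total = 0.413×1960 = 809.48 kg/h.
NaCl in n5 = 0.350×809.48 = 283.32 kg/h.

283.3 kg/h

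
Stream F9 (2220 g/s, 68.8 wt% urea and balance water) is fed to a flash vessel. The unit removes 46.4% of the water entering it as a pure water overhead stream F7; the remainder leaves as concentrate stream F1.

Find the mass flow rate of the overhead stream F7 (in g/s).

water entering = 2220×0.312 = 692.64 g/s; overhead removed = 0.464×692.64 = 321.38 g/s.

321.4 g/s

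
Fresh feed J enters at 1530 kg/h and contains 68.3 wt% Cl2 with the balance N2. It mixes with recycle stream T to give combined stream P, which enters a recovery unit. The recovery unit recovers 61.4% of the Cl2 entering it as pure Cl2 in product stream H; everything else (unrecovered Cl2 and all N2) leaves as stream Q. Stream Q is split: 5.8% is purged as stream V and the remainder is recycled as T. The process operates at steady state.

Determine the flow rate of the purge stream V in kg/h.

521.8 kg/h

N2 enters only via J and leaves only via the purge: 1530×0.317 = 0.058×(N2 in Q), and the recovery unit passes all N2, so N2 in P = N2 in Q = 8362.2 kg/h.
Cl2 in P: m_A = 1530×0.683 + (1−0.058)·(1−0.614)·m_A, so m_A = 1045/0.6364 = 1642.1 kg/h.
Q = (1−0.614)×1642.1 + 8362.2 = 8996.1 kg/h.
Purge V = 0.058×8996.1 = 521.77 kg/h.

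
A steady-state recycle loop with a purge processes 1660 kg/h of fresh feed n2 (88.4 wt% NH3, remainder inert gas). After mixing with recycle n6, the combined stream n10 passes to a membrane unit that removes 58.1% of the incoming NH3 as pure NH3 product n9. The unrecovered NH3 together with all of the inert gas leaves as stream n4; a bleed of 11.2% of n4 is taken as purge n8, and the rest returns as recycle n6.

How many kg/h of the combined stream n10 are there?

4056 kg/h

inert gas enters only via n2 and leaves only via the purge: 1660×0.116 = 0.112×(inert gas in n4), and the membrane unit passes all inert gas, so inert gas in n10 = inert gas in n4 = 1719.3 kg/h.
NH3 in n10: m_A = 1660×0.884 + (1−0.112)·(1−0.581)·m_A, so m_A = 1467.4/0.6279 = 2337 kg/h.
n10 = 2337 + 1719.3 = 4056.2 kg/h.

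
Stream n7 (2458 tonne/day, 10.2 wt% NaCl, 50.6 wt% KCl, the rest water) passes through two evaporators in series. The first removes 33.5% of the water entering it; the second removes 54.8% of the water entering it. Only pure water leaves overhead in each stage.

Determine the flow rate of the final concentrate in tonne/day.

1784 tonne/day

water in feed = 2458×0.392 = 963.54 tonne/day.
After stage 1: water left = (1−0.335)×963.54 = 640.75; stream total = 2135.2 tonne/day.
After stage 2: water left = (1−0.548)×640.75 = 289.62; final concentrate = 1784.1 tonne/day.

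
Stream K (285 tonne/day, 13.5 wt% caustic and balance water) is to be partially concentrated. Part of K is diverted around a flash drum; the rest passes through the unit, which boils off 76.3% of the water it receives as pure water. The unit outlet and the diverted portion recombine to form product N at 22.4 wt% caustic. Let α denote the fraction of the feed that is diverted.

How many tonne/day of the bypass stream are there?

113.4 tonne/day

All 285×0.135 = 38.475 tonne/day of caustic reaches N, so N = 38.475/0.224 = 171.76 tonne/day and vapour = 113.24 tonne/day.
The evaporator receives (1−α)·285 of feed at 0.865 water and removes 0.763 of that water:
0.763×0.865×(1−α)×285 = 113.24
(1−α) = 113.24/188.1 = 0.6020;  α = 0.3980.
Bypass flow = 0.3980×285 = 113.43 tonne/day.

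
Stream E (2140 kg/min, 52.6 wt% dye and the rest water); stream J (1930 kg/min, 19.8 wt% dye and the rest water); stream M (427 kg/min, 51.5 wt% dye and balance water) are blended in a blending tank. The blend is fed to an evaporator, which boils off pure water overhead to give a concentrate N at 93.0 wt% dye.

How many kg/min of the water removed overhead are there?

dye entering = 2140×0.526 + 1930×0.198 + 427×0.515 = 1727.7 kg/min.
All dye reports to N, so N = 1727.7/0.930 = 1857.7 kg/min.
Total feed = 4497 kg/min; overhead = 4497 − 1857.7 = 2639.3 kg/min.

2639 kg/min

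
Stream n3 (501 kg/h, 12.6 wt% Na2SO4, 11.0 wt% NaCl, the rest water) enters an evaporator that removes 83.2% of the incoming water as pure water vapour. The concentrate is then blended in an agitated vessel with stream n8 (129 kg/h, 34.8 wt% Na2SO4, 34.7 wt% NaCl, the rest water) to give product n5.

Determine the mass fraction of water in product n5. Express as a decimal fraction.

0.333

Vapour removed = 0.832×0.764×501 = 318.46 kg/h; concentrate = 182.54 kg/h.
water reaching the mixer = 64.304 (from concentrate) + 129×0.305 = 103.65 kg/h.
Product flow = 182.54 + 129 = 311.54 kg/h; water fraction = 0.333.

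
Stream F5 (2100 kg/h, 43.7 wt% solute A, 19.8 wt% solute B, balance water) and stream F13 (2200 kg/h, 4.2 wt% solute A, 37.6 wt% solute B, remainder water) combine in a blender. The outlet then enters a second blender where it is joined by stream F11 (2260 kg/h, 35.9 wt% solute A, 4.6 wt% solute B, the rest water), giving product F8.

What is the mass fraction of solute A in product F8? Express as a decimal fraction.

0.2777

Overall, product flow = 6560 kg/h.
solute A in = 2100×0.437 + 2200×0.042 + 2260×0.359 = 1821.4 kg/h.
solute A fraction in F8 = 0.2777.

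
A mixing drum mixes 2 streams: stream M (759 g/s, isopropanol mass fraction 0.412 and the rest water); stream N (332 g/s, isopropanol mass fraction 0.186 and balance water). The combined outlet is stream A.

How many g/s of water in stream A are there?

716.5 g/s

water out = water in = 759×0.588 + 332×0.814 = 716.54 g/s.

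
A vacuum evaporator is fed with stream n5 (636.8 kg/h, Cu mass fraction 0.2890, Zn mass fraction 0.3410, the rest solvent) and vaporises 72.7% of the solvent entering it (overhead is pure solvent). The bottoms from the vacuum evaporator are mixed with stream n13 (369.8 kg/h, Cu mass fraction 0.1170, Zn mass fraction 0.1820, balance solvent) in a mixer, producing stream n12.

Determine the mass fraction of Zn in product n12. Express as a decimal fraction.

0.3405

Vapour removed = 0.727×0.370×636.8 = 171.29 kg/h; concentrate = 465.51 kg/h.
Zn reaching the mixer = 217.15 (from concentrate) + 369.8×0.182 = 284.45 kg/h.
Product flow = 465.51 + 369.8 = 835.31 kg/h; Zn fraction = 0.3405.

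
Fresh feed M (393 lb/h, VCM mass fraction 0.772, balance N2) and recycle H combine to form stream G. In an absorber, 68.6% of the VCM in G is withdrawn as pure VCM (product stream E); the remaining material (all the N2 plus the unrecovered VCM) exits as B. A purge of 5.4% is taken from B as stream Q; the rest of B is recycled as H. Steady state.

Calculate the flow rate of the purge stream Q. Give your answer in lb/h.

96.92 lb/h

N2 enters only via M and leaves only via the purge: 393×0.228 = 0.054×(N2 in B), and the absorber passes all N2, so N2 in G = N2 in B = 1659.3 lb/h.
VCM in G: m_A = 393×0.772 + (1−0.054)·(1−0.686)·m_A, so m_A = 303.4/0.7030 = 431.6 lb/h.
B = (1−0.686)×431.6 + 1659.3 = 1794.9 lb/h.
Purge Q = 0.054×1794.9 = 96.922 lb/h.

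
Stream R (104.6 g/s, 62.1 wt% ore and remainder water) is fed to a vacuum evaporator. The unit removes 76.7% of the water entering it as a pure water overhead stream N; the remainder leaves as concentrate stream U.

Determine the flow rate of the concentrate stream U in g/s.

water entering = 104.6×0.379 = 39.643 g/s; overhead removed = 0.767×39.643 = 30.406 g/s.
Concentrate = 104.6 − 30.406 = 74.194 g/s.

74.19 g/s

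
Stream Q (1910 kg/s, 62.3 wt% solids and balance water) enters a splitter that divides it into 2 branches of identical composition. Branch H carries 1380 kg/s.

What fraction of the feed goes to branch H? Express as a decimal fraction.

Fraction to H = 1380/1910 = 0.7225.

0.723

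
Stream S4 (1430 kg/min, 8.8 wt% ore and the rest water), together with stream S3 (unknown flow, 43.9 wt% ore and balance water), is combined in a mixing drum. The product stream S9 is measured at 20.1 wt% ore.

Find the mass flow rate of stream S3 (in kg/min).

678.9 kg/min

Let S3 be the unknown flow. Total out = 1430 + S3.
ore balance: 125.84 + 0.439·S3 = 0.201·(1430 + S3)
(0.439 − 0.201)·S3 = 0.201×1430 − 125.84 = 161.59
S3 = 161.59 / 0.238 = 678.95 kg/min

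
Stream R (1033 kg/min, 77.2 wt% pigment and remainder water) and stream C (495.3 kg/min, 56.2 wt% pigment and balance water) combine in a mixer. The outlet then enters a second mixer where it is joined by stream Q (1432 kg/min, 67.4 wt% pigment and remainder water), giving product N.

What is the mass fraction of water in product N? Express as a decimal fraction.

0.3105

Overall, product flow = 2960.3 kg/min.
water in = 1033×0.228 + 495.3×0.438 + 1432×0.326 = 919.3 kg/min.
water fraction in N = 0.3105.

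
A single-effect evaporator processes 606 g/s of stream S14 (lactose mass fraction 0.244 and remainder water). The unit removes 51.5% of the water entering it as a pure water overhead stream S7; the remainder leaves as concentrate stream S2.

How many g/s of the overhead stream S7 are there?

water entering = 606×0.756 = 458.14 g/s; overhead removed = 0.515×458.14 = 235.94 g/s.

235.9 g/s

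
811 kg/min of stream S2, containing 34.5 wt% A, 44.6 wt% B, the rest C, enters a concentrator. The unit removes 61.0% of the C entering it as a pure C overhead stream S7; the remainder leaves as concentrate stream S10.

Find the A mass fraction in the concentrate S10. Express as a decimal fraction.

A is not removed: 811×0.345 = 279.79 kg/min of A enters S10.
C entering = 811×0.209 = 169.5 kg/min; overhead removed = 0.610×169.5 = 103.39 kg/min.
Concentrate = 811 − 103.39 = 707.61 kg/min.
Mass fraction = 279.79/707.61 = 0.395.

0.395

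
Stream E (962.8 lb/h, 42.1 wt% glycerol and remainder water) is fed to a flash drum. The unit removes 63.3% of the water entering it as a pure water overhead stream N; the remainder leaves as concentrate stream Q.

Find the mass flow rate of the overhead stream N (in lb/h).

water entering = 962.8×0.579 = 557.46 lb/h; overhead removed = 0.633×557.46 = 352.87 lb/h.

352.9 lb/h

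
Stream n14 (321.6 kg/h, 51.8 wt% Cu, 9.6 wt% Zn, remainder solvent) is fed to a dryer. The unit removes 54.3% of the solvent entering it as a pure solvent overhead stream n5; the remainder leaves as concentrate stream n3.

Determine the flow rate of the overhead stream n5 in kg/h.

solvent entering = 321.6×0.386 = 124.14 kg/h; overhead removed = 0.543×124.14 = 67.407 kg/h.

67.41 kg/h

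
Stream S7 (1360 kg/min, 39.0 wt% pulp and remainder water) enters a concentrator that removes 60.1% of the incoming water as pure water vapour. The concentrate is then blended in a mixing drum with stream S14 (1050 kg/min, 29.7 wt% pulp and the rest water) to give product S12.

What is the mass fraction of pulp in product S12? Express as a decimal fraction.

Vapour removed = 0.601×0.610×1360 = 498.59 kg/min; concentrate = 861.41 kg/min.
pulp reaching the mixer = 530.4 (from concentrate) + 1050×0.297 = 842.25 kg/min.
Product flow = 861.41 + 1050 = 1911.4 kg/min; pulp fraction = 0.441.

0.441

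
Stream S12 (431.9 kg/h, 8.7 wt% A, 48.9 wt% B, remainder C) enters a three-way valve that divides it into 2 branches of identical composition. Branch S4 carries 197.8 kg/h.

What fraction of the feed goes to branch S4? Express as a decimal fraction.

Fraction to S4 = 197.8/431.9 = 0.4580.

0.458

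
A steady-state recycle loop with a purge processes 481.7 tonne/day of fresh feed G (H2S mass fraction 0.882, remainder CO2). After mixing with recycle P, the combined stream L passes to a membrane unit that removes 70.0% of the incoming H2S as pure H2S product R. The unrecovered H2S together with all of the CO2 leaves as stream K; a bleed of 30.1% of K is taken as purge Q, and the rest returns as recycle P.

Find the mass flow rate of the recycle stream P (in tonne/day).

244.7 tonne/day

CO2 enters only via G and leaves only via the purge: 481.7×0.118 = 0.301×(CO2 in K), and the membrane unit passes all CO2, so CO2 in L = CO2 in K = 188.84 tonne/day.
H2S in L: m_A = 481.7×0.882 + (1−0.301)·(1−0.700)·m_A, so m_A = 424.86/0.7903 = 537.59 tonne/day.
K = (1−0.700)×537.59 + 188.84 = 350.12 tonne/day.
Recycle P = (1−0.301)×350.12 = 244.73 tonne/day.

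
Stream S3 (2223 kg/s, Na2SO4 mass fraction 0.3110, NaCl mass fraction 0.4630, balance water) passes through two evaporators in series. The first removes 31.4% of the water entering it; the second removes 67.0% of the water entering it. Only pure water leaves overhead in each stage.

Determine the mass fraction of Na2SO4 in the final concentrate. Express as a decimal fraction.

0.3769

water in feed = 2223×0.226 = 502.4 kg/s.
After stage 1: water left = (1−0.314)×502.4 = 344.65; stream total = 2065.2 kg/s.
After stage 2: water left = (1−0.670)×344.65 = 113.73; final concentrate = 1834.3 kg/s.
Na2SO4 fraction = 691.35/1834.3 = 0.3769.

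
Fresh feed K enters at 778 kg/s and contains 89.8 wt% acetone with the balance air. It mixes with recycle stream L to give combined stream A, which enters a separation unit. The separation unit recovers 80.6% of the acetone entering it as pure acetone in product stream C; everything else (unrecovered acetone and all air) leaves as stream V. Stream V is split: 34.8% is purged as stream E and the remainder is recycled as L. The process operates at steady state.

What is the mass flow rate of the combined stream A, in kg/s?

1028 kg/s

air enters only via K and leaves only via the purge: 778×0.102 = 0.348×(air in V), and the separation unit passes all air, so air in A = air in V = 228.03 kg/s.
acetone in A: m_A = 778×0.898 + (1−0.348)·(1−0.806)·m_A, so m_A = 698.64/0.8735 = 799.81 kg/s.
A = 799.81 + 228.03 = 1027.8 kg/s.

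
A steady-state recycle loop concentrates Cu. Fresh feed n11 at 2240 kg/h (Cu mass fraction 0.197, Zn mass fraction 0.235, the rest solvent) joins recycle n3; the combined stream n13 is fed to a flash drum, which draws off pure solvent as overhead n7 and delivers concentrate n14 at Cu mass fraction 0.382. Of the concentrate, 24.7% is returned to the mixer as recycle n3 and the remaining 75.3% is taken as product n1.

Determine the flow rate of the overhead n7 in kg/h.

1085 kg/h

Overall Cu balance (none leaves overhead): Cu in fresh feed = Cu in product, i.e. 2240×0.197 = (1−0.247)·n14·0.382.
n14 = 441.28/(0.382×0.753) = 1534.1 kg/h.
Recycle n3 = 0.247×1534.1 = 378.92 kg/h.
Combined feed n13 = 2240 + 378.92 = 2618.9 kg/h.
Overhead n7 = n13 − n14 = 2618.9 − 1534.1 = 1084.8 kg/h.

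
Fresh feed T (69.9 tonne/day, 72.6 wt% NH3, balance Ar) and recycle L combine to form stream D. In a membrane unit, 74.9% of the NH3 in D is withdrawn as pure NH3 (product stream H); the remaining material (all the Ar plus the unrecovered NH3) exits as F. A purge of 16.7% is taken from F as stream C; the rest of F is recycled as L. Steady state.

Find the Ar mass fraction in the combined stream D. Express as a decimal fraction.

0.6412

Ar enters only via T and leaves only via the purge: 69.9×0.274 = 0.167×(Ar in F), and the membrane unit passes all Ar, so Ar in D = Ar in F = 114.69 tonne/day.
NH3 in D: m_A = 69.9×0.726 + (1−0.167)·(1−0.749)·m_A, so m_A = 50.747/0.7909 = 64.163 tonne/day.
D = 64.163 + 114.69 = 178.85 tonne/day.
Ar fraction in D = 114.69/178.85 = 0.6412.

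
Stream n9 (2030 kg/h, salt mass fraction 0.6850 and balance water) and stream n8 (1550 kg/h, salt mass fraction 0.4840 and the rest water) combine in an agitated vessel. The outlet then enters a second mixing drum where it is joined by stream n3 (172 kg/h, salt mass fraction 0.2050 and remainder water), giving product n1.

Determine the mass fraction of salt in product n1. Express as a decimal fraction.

Overall, product flow = 3752 kg/h.
salt in = 2030×0.685 + 1550×0.484 + 172×0.205 = 2176 kg/h.
salt fraction in n1 = 0.5800.

0.5800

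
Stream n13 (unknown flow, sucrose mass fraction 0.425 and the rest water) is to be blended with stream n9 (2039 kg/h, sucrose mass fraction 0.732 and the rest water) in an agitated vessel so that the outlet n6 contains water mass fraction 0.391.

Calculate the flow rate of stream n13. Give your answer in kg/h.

1363 kg/h

Let n13 be the unknown flow. Total out = 2039 + n13.
water balance: 546.45 + 0.575·n13 = 0.391·(2039 + n13)
(0.575 − 0.391)·n13 = 0.391×2039 − 546.45 = 250.8
n13 = 250.8 / 0.184 = 1363 kg/h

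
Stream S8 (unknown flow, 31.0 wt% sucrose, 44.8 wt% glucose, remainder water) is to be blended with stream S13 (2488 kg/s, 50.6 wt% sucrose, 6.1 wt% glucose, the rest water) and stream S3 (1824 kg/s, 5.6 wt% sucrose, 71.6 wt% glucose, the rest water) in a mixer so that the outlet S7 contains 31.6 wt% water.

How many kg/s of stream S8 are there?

Let S8 be the unknown flow. Total out = 4312 + S8.
water balance: 1493.2 + 0.242·S8 = 0.316·(4312 + S8)
(0.242 − 0.316)·S8 = 0.316×4312 − 1493.2 = -130.58
S8 = -130.58 / -0.074 = 1764.6 kg/s

1765 kg/s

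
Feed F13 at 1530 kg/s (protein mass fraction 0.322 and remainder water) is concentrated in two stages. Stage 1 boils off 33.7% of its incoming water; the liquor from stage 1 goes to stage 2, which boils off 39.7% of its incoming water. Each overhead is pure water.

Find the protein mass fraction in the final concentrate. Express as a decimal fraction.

water in feed = 1530×0.678 = 1037.3 kg/s.
After stage 1: water left = (1−0.337)×1037.3 = 687.76; stream total = 1180.4 kg/s.
After stage 2: water left = (1−0.397)×687.76 = 414.72; final concentrate = 907.38 kg/s.
protein fraction = 492.66/907.38 = 0.543.

0.543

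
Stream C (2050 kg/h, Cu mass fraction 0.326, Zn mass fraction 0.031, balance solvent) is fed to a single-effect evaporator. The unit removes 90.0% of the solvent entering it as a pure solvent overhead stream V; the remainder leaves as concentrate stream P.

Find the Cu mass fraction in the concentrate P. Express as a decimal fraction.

Cu is not removed: 2050×0.326 = 668.3 kg/h of Cu enters P.
solvent entering = 2050×0.643 = 1318.2 kg/h; overhead removed = 0.900×1318.2 = 1186.3 kg/h.
Concentrate = 2050 − 1186.3 = 863.66 kg/h.
Mass fraction = 668.3/863.66 = 0.774.

0.774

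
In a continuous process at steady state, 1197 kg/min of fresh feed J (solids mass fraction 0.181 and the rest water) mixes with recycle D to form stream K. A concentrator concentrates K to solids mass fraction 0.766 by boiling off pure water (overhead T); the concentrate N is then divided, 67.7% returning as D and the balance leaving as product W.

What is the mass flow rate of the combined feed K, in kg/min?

Overall solids balance (none leaves overhead): solids in fresh feed = solids in product, i.e. 1197×0.181 = (1−0.677)·N·0.766.
N = 216.66/(0.766×0.323) = 875.67 kg/min.
Recycle D = 0.677×875.67 = 592.83 kg/min.
Combined feed K = 1197 + 592.83 = 1789.8 kg/min.

1790 kg/min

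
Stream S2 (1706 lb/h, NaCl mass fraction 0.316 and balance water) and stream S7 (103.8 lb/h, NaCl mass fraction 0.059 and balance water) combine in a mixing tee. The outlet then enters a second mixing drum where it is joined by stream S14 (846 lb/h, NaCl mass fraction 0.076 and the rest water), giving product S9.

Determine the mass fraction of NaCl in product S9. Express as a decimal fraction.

0.230

Overall, product flow = 2655.8 lb/h.
NaCl in = 1706×0.316 + 103.8×0.059 + 846×0.076 = 609.52 lb/h.
NaCl fraction in S9 = 0.230.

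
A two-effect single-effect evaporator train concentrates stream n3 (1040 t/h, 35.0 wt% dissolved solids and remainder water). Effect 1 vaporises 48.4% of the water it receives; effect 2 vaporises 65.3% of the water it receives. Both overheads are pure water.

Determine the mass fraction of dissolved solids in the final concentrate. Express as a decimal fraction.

0.750

water in feed = 1040×0.650 = 676 t/h.
After stage 1: water left = (1−0.484)×676 = 348.82; stream total = 712.82 t/h.
After stage 2: water left = (1−0.653)×348.82 = 121.04; final concentrate = 485.04 t/h.
dissolved solids fraction = 364/485.04 = 0.750.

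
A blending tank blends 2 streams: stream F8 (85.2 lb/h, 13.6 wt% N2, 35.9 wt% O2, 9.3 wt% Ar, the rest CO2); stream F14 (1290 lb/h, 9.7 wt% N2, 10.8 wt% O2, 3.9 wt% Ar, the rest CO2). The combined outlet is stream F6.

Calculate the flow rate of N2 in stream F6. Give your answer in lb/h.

N2 out = N2 in = 85.2×0.136 + 1290×0.097 = 136.72 lb/h.

136.7 lb/h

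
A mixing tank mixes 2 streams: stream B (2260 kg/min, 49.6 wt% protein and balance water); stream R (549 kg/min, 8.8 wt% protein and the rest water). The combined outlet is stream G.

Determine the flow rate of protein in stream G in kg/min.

protein out = protein in = 2260×0.496 + 549×0.088 = 1169.3 kg/min.

1169 kg/min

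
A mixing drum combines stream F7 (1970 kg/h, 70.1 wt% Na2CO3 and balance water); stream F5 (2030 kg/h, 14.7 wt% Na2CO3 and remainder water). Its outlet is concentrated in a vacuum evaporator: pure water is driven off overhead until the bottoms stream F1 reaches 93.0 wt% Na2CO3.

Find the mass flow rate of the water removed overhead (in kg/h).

Na2CO3 entering = 1970×0.701 + 2030×0.147 = 1679.4 kg/h.
All Na2CO3 reports to F1, so F1 = 1679.4/0.930 = 1805.8 kg/h.
Total feed = 4000 kg/h; overhead = 4000 − 1805.8 = 2194.2 kg/h.

2194 kg/h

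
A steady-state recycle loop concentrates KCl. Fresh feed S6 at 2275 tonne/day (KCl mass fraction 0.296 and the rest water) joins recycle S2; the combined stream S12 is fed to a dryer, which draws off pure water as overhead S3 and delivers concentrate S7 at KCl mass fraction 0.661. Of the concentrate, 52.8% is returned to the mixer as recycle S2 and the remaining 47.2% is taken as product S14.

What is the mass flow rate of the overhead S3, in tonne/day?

1256 tonne/day

Overall KCl balance (none leaves overhead): KCl in fresh feed = KCl in product, i.e. 2275×0.296 = (1−0.528)·S7·0.661.
S7 = 673.4/(0.661×0.472) = 2158.4 tonne/day.
Recycle S2 = 0.528×2158.4 = 1139.6 tonne/day.
Combined feed S12 = 2275 + 1139.6 = 3414.6 tonne/day.
Overhead S3 = S12 − S7 = 3414.6 − 2158.4 = 1256.2 tonne/day.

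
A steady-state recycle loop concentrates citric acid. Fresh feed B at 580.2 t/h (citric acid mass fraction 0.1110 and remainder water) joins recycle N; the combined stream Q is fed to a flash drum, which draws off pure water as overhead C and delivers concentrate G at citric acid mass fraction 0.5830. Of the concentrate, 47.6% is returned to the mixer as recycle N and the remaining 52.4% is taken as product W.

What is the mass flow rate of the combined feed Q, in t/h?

Overall citric acid balance (none leaves overhead): citric acid in fresh feed = citric acid in product, i.e. 580.2×0.111 = (1−0.476)·G·0.583.
G = 64.402/(0.583×0.524) = 210.81 t/h.
Recycle N = 0.476×210.81 = 100.35 t/h.
Combined feed Q = 580.2 + 100.35 = 680.55 t/h.

680.5 t/h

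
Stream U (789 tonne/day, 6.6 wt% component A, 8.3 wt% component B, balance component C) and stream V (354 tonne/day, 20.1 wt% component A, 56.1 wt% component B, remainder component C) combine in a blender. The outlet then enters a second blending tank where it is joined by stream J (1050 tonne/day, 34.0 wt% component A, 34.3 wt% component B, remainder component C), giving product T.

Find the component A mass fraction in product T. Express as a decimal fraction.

Overall, product flow = 2193 tonne/day.
component A in = 789×0.066 + 354×0.201 + 1050×0.340 = 480.23 tonne/day.
component A fraction in T = 0.219.

0.219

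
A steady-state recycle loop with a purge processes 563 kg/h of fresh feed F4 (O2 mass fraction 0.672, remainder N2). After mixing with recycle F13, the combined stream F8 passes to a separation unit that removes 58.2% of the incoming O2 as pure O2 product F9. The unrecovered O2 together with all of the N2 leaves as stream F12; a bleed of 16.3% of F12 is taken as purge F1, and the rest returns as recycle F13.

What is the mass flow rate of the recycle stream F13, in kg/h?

1152 kg/h

N2 enters only via F4 and leaves only via the purge: 563×0.328 = 0.163×(N2 in F12), and the separation unit passes all N2, so N2 in F8 = N2 in F12 = 1132.9 kg/h.
O2 in F8: m_A = 563×0.672 + (1−0.163)·(1−0.582)·m_A, so m_A = 378.34/0.6501 = 581.94 kg/h.
F12 = (1−0.582)×581.94 + 1132.9 = 1376.2 kg/h.
Recycle F13 = (1−0.163)×1376.2 = 1151.8 kg/h.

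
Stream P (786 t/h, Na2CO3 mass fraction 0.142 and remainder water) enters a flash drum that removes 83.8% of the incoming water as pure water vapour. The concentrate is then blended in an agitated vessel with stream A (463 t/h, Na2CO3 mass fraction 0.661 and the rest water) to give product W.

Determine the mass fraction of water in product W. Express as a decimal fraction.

Vapour removed = 0.838×0.858×786 = 565.14 t/h; concentrate = 220.86 t/h.
water reaching the mixer = 109.25 (from concentrate) + 463×0.339 = 266.21 t/h.
Product flow = 220.86 + 463 = 683.86 t/h; water fraction = 0.389.

0.389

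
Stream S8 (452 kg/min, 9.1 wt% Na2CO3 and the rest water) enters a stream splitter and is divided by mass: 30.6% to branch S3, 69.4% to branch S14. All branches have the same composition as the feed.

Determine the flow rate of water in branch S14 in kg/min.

Branch S14 total = 0.694×452 = 313.69 kg/min.
water in S14 = 0.909×313.69 = 285.14 kg/min.

285.1 kg/min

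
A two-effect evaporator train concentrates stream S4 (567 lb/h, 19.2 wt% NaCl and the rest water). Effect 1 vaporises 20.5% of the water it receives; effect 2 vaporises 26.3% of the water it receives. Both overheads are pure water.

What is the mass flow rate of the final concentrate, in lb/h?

377.3 lb/h

water in feed = 567×0.808 = 458.14 lb/h.
After stage 1: water left = (1−0.205)×458.14 = 364.22; stream total = 473.08 lb/h.
After stage 2: water left = (1−0.263)×364.22 = 268.43; final concentrate = 377.29 lb/h.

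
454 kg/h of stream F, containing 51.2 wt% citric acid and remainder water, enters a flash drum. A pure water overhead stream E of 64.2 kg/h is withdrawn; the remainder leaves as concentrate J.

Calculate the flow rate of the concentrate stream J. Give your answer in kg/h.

Concentrate = 454 − 64.2 = 389.8 kg/h.

389.8 kg/h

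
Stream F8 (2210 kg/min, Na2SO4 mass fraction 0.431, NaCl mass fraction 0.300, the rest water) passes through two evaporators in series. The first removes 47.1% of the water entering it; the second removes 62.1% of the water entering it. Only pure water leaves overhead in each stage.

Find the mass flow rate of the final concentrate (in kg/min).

water in feed = 2210×0.269 = 594.49 kg/min.
After stage 1: water left = (1−0.471)×594.49 = 314.49; stream total = 1930 kg/min.
After stage 2: water left = (1−0.621)×314.49 = 119.19; final concentrate = 1734.7 kg/min.

1735 kg/min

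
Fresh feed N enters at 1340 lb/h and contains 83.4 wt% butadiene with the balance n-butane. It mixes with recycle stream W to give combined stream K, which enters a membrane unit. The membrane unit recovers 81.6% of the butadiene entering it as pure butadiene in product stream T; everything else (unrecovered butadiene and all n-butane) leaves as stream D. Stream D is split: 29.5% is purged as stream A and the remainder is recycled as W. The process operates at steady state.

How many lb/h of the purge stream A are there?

292.1 lb/h

n-butane enters only via N and leaves only via the purge: 1340×0.166 = 0.295×(n-butane in D), and the membrane unit passes all n-butane, so n-butane in K = n-butane in D = 754.03 lb/h.
butadiene in K: m_A = 1340×0.834 + (1−0.295)·(1−0.816)·m_A, so m_A = 1117.6/0.8703 = 1284.1 lb/h.
D = (1−0.816)×1284.1 + 754.03 = 990.32 lb/h.
Purge A = 0.295×990.32 = 292.14 lb/h.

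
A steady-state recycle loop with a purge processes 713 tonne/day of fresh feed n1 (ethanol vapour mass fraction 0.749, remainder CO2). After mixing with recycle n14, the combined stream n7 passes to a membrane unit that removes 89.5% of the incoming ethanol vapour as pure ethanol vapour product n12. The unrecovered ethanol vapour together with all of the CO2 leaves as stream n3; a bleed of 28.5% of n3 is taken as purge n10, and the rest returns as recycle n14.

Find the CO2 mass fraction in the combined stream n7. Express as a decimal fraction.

0.521

CO2 enters only via n1 and leaves only via the purge: 713×0.251 = 0.285×(CO2 in n3), and the membrane unit passes all CO2, so CO2 in n7 = CO2 in n3 = 627.94 tonne/day.
ethanol vapour in n7: m_A = 713×0.749 + (1−0.285)·(1−0.895)·m_A, so m_A = 534.04/0.9249 = 577.38 tonne/day.
n7 = 577.38 + 627.94 = 1205.3 tonne/day.
CO2 fraction in n7 = 627.94/1205.3 = 0.521.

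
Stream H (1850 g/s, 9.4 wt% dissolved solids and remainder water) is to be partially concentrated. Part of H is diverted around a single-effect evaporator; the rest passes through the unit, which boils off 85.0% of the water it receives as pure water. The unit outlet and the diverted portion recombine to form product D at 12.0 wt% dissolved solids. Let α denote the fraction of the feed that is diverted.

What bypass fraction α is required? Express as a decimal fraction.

0.719

All 1850×0.094 = 173.9 g/s of dissolved solids reaches D, so D = 173.9/0.120 = 1449.2 g/s and vapour = 400.83 g/s.
The evaporator receives (1−α)·1850 of feed at 0.906 water and removes 0.850 of that water:
0.850×0.906×(1−α)×1850 = 400.83
(1−α) = 400.83/1424.7 = 0.2813;  α = 0.7187.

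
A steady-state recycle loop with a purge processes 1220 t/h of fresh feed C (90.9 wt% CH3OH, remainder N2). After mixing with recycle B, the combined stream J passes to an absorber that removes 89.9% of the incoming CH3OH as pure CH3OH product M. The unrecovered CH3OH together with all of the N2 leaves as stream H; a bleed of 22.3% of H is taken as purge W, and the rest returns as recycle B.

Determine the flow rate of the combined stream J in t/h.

1701 t/h

N2 enters only via C and leaves only via the purge: 1220×0.091 = 0.223×(N2 in H), and the absorber passes all N2, so N2 in J = N2 in H = 497.85 t/h.
CH3OH in J: m_A = 1220×0.909 + (1−0.223)·(1−0.899)·m_A, so m_A = 1109/0.9215 = 1203.4 t/h.
J = 1203.4 + 497.85 = 1701.3 t/h.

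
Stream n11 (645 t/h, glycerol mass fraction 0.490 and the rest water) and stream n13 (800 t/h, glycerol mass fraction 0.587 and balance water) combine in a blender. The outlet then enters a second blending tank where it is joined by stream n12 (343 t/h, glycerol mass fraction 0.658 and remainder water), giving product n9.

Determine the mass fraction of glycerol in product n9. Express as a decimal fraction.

0.566

Overall, product flow = 1788 t/h.
glycerol in = 645×0.490 + 800×0.587 + 343×0.658 = 1011.3 t/h.
glycerol fraction in n9 = 0.566.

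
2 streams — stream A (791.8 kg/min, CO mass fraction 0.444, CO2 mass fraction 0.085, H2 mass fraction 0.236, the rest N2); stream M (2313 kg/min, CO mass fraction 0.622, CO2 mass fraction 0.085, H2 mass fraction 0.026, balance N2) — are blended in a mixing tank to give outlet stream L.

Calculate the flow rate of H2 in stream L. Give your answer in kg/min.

H2 out = H2 in = 791.8×0.236 + 2313×0.026 = 247 kg/min.

247 kg/min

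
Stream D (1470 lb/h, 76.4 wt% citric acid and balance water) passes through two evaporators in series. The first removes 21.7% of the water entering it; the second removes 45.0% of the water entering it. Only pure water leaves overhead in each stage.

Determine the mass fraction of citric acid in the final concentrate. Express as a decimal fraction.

water in feed = 1470×0.236 = 346.92 lb/h.
After stage 1: water left = (1−0.217)×346.92 = 271.64; stream total = 1394.7 lb/h.
After stage 2: water left = (1−0.450)×271.64 = 149.4; final concentrate = 1272.5 lb/h.
citric acid fraction = 1123.1/1272.5 = 0.8826.

0.8826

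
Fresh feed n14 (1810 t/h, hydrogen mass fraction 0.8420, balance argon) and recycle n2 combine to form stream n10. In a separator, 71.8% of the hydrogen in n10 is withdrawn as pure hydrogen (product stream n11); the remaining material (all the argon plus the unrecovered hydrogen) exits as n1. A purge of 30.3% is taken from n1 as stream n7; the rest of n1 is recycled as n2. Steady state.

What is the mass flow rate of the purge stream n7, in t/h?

448.1 t/h

argon enters only via n14 and leaves only via the purge: 1810×0.158 = 0.303×(argon in n1), and the separator passes all argon, so argon in n10 = argon in n1 = 943.83 t/h.
hydrogen in n10: m_A = 1810×0.842 + (1−0.303)·(1−0.718)·m_A, so m_A = 1524/0.8034 = 1896.9 t/h.
n1 = (1−0.718)×1896.9 + 943.83 = 1478.7 t/h.
Purge n7 = 0.303×1478.7 = 448.06 t/h.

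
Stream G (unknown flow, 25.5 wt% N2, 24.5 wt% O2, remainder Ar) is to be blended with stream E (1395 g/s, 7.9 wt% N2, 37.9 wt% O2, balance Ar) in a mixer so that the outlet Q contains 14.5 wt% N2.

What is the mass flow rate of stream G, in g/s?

Let G be the unknown flow. Total out = 1395 + G.
N2 balance: 110.2 + 0.255·G = 0.145·(1395 + G)
(0.255 − 0.145)·G = 0.145×1395 − 110.2 = 92.07
G = 92.07 / 0.110 = 837 g/s

837 g/s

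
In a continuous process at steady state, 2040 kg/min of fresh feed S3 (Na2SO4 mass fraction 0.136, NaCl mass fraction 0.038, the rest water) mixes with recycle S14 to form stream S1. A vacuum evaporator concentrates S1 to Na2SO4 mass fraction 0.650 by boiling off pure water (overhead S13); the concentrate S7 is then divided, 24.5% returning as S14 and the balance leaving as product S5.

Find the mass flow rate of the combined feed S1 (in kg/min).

Overall Na2SO4 balance (none leaves overhead): Na2SO4 in fresh feed = Na2SO4 in product, i.e. 2040×0.136 = (1−0.245)·S7·0.650.
S7 = 277.44/(0.650×0.755) = 565.34 kg/min.
Recycle S14 = 0.245×565.34 = 138.51 kg/min.
Combined feed S1 = 2040 + 138.51 = 2178.5 kg/min.

2179 kg/min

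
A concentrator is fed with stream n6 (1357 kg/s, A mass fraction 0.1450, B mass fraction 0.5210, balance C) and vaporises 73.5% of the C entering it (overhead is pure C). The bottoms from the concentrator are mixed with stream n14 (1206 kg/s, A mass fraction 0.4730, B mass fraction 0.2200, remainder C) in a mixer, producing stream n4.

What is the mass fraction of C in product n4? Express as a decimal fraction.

0.2199

Vapour removed = 0.735×0.334×1357 = 333.13 kg/s; concentrate = 1023.9 kg/s.
C reaching the mixer = 120.11 (from concentrate) + 1206×0.307 = 490.35 kg/s.
Product flow = 1023.9 + 1206 = 2229.9 kg/s; C fraction = 0.2199.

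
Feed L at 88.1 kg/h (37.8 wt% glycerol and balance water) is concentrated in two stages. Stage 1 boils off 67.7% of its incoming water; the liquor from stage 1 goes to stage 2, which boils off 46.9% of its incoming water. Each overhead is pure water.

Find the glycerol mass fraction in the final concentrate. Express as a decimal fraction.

water in feed = 88.1×0.622 = 54.798 kg/h.
After stage 1: water left = (1−0.677)×54.798 = 17.7; stream total = 51.002 kg/h.
After stage 2: water left = (1−0.469)×17.7 = 9.3986; final concentrate = 42.7 kg/h.
glycerol fraction = 33.302/42.7 = 0.780.

0.780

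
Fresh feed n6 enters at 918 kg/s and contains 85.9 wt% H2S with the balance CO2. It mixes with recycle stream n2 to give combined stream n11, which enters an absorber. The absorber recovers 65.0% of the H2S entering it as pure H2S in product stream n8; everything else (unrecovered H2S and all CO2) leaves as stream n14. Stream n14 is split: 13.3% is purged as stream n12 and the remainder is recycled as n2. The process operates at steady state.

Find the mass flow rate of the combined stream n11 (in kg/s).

2105 kg/s

CO2 enters only via n6 and leaves only via the purge: 918×0.141 = 0.133×(CO2 in n14), and the absorber passes all CO2, so CO2 in n11 = CO2 in n14 = 973.22 kg/s.
H2S in n11: m_A = 918×0.859 + (1−0.133)·(1−0.650)·m_A, so m_A = 788.56/0.6966 = 1132.1 kg/s.
n11 = 1132.1 + 973.22 = 2105.3 kg/s.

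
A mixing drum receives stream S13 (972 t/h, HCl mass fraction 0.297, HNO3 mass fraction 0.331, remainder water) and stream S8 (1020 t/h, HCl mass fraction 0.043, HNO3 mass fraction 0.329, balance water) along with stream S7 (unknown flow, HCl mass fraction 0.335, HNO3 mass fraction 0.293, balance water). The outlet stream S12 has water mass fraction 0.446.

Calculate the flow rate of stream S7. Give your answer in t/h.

1537 t/h

Let S7 be the unknown flow. Total out = 1992 + S7.
water balance: 1002.1 + 0.372·S7 = 0.446·(1992 + S7)
(0.372 − 0.446)·S7 = 0.446×1992 − 1002.1 = -113.71
S7 = -113.71 / -0.074 = 1536.6 t/h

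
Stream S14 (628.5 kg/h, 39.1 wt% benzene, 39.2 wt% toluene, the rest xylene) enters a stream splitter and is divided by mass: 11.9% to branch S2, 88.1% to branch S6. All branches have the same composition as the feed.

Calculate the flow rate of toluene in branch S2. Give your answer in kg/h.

29.32 kg/h

Branch S2 total = 0.119×628.5 = 74.791 kg/h.
toluene in S2 = 0.392×74.791 = 29.318 kg/h.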